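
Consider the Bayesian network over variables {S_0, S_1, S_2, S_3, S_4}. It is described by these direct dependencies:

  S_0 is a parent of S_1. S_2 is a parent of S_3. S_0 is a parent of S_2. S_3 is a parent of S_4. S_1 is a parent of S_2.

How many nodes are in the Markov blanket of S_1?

S_1 has parent S_0.
Ch(S_1) = {S_2}.
Other parents of S_1's children:
  S_2: S_0
MB(S_1) = {S_0, S_2}, which has 2 nodes.

2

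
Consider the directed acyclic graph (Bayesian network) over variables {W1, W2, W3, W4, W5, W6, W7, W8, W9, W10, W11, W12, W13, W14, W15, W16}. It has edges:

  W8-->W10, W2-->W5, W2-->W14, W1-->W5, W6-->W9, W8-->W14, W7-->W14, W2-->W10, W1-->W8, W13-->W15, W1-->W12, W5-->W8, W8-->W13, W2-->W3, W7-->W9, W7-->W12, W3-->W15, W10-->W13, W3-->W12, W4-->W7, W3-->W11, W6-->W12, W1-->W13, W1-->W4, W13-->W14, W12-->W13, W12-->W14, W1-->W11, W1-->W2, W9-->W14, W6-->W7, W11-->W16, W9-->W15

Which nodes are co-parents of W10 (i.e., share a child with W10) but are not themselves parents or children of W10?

{W1, W12}

Children of W10: W13.
  W13 also has parents W1, W8, W12.
Excluding nodes already adjacent to W10 (W2, W8, W13), the co-parent-only contribution is {W1, W12}.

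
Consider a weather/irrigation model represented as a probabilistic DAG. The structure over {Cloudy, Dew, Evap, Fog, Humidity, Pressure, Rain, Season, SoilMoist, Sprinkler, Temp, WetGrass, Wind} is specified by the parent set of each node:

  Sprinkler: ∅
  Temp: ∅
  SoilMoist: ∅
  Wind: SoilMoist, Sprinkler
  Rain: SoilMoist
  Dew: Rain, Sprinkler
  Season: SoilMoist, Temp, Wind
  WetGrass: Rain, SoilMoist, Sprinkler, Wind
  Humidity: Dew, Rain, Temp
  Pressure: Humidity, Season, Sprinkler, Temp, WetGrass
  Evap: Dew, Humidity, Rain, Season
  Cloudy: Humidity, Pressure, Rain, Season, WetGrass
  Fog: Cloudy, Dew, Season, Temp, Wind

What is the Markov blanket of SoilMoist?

Parents of SoilMoist: none.
Ch(SoilMoist) = {Rain, Season, WetGrass, Wind}.
Parents of each child, excluding SoilMoist:
  Wind: Sprinkler
  Rain: —
  Season: Temp, Wind
  WetGrass: Rain, Sprinkler, Wind
So the Markov blanket of SoilMoist is {Rain, Season, Sprinkler, Temp, WetGrass, Wind}.

{Rain, Season, Sprinkler, Temp, WetGrass, Wind}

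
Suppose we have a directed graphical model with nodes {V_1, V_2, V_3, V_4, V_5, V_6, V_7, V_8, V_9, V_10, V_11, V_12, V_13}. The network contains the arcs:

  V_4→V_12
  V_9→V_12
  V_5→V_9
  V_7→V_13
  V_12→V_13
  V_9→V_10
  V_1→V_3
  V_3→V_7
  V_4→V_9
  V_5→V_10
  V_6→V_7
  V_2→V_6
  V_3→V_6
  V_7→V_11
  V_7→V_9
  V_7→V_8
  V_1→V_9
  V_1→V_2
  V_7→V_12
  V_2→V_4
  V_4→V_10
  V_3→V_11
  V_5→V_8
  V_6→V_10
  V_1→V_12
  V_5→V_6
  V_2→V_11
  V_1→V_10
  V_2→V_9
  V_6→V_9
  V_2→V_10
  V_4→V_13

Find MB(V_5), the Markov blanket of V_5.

V_5's children: V_6, V_8, V_9, V_10.
Pa(V_5) = {}.
Co-parents of V_5 (other parents of its children):
  parents(V_6) \ {V_5} = {V_2, V_3}.
  V_8's other parent is V_7.
  V_9 also has parents V_1, V_2, V_4, V_6, V_7.
  parents(V_10) \ {V_5} = {V_1, V_2, V_4, V_6, V_9}.
Taking the union gives {V_1, V_2, V_3, V_4, V_6, V_7, V_8, V_9, V_10}.

{V_1, V_2, V_3, V_4, V_6, V_7, V_8, V_9, V_10}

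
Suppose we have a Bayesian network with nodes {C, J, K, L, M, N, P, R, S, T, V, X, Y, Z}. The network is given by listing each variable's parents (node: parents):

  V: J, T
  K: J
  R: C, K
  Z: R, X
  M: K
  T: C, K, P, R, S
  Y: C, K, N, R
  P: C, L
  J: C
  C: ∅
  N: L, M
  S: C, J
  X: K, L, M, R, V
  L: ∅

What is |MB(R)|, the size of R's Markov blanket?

12

A node's Markov blanket = Pa ∪ Ch ∪ (parents of Ch other than the node itself).
R's children: T, X, Y, Z.
R has parents C, K.
Co-parents of R (other parents of its children):
  T also has parents C, K, P, S.
  parents(X) \ {R} = {K, L, M, V}.
  Y's other parents are C, K, N.
  Z also has parent X.
MB(R) = {C, K, L, M, N, P, S, T, V, X, Y, Z}, which has 12 nodes.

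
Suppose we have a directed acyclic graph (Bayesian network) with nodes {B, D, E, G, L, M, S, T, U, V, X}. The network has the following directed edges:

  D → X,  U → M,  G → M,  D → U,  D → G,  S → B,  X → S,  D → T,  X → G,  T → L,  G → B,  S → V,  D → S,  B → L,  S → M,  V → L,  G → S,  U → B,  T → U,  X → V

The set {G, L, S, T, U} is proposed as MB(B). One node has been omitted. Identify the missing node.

V

B has parents G, S, U.
B has child L.
Other parents of B's children:
  L's other parents are T, V.
MB(B) = {G, L, S, T, U, V}.
Comparing with the claimed set, V is missing.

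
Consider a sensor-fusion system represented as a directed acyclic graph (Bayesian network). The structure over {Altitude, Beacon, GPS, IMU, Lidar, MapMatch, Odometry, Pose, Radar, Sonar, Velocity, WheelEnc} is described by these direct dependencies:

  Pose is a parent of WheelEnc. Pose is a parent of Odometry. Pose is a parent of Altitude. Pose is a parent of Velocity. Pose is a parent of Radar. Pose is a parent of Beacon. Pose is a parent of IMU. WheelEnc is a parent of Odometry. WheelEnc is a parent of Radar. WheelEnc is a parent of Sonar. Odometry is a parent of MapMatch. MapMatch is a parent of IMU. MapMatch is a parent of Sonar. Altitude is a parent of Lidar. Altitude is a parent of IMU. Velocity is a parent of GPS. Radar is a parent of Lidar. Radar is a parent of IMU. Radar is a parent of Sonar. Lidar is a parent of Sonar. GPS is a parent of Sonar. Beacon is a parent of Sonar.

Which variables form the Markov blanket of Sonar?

{Beacon, GPS, Lidar, MapMatch, Radar, WheelEnc}

A node's Markov blanket = Pa ∪ Ch ∪ (parents of Ch other than the node itself).
Ch(Sonar) = {}.
Sonar's parents: Beacon, GPS, Lidar, MapMatch, Radar, WheelEnc.
With no children, Sonar has no spouses; the co-parent set is empty.
MB(Sonar) = {Beacon, GPS, Lidar, MapMatch, Radar, WheelEnc}.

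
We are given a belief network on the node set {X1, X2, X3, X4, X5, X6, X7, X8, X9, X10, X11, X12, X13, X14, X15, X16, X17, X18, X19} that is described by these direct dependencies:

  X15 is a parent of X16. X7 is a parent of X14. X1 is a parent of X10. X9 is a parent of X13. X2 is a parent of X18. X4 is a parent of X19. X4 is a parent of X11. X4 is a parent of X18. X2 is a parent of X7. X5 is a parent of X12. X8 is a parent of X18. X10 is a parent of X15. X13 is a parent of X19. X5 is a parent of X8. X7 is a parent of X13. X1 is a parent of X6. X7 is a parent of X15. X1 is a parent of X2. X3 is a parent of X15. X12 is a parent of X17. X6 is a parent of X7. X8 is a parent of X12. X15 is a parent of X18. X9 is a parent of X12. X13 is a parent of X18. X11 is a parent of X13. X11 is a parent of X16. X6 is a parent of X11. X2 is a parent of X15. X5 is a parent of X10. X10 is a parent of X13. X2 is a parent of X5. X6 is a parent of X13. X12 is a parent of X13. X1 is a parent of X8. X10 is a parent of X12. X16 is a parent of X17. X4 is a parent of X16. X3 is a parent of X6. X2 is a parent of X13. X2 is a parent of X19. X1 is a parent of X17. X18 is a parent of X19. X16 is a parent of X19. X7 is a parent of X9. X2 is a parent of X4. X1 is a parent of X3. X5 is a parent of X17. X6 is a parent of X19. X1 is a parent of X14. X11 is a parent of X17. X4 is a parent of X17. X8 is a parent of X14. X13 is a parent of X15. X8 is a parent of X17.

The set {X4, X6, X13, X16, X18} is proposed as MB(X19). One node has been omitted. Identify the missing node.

X2

A node's Markov blanket = Pa ∪ Ch ∪ (parents of Ch other than the node itself).
X19 has parents X2, X4, X6, X13, X16, X18.
X19 has no children.
X19 has no children, so there are no co-parents.
MB(X19) = {X2, X4, X6, X13, X16, X18}.
Comparing with the claimed set, X2 is missing.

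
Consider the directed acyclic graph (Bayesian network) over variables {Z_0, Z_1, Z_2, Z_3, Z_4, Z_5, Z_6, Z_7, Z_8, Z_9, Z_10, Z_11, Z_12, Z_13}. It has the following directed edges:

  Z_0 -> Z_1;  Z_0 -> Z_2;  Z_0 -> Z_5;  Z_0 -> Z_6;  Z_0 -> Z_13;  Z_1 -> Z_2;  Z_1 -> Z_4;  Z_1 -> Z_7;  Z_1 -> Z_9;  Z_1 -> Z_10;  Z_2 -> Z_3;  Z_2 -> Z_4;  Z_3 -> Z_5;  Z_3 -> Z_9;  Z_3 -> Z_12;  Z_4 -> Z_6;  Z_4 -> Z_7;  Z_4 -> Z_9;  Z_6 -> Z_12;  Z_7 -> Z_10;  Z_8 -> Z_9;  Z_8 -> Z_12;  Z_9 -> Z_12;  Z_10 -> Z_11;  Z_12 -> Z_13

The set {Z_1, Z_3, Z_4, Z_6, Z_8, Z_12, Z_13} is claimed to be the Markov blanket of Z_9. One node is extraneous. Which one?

Z_9 has child Z_12.
Parents of Z_9: Z_1, Z_3, Z_4, Z_8.
Co-parents of Z_9 (other parents of its children):
  Z_12's other parents are Z_3, Z_6, Z_8.
MB(Z_9) = {Z_1, Z_3, Z_4, Z_6, Z_8, Z_12}.
Z_13 is neither a parent, child, nor co-parent of Z_9, so it does not belong.

Z_13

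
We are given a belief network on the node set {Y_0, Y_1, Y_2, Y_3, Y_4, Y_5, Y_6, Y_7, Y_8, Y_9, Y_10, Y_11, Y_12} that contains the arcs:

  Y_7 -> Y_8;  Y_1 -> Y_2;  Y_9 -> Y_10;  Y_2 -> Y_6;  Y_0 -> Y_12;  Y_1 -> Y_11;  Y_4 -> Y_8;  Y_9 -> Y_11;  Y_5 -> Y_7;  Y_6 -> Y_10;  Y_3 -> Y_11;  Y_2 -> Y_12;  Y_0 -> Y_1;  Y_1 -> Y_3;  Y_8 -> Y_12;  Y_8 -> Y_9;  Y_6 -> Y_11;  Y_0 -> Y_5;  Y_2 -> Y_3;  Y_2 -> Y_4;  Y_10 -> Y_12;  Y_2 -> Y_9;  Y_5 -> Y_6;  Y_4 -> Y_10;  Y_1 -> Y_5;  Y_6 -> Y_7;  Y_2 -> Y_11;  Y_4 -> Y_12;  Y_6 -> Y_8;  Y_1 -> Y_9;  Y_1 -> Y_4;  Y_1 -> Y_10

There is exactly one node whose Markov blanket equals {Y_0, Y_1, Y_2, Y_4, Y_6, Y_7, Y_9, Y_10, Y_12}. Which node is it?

The target node must have every member of {Y_0, Y_1, Y_2, Y_4, Y_6, Y_7, Y_9, Y_10, Y_12} as a parent, child, or co-parent, and no others.
Parents of Y_8: Y_4, Y_6, Y_7; children: Y_9, Y_12; co-parents: Y_0, Y_1, Y_2, Y_4, Y_10.
These exactly cover the given set, so the node is Y_8.

Y_8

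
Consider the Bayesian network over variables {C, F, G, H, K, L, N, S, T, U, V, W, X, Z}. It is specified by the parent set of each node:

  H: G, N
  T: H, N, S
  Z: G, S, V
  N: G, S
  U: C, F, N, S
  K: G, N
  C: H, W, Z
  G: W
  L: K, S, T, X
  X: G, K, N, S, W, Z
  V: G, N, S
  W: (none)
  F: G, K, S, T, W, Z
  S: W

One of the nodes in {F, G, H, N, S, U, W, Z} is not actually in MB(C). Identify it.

G

Pa(C) = {H, W, Z}.
C's children: U.
For each child, the remaining parents (spouses of C):
  U's other parents are F, N, S.
MB(C) = {F, H, N, S, U, W, Z}.
G is neither a parent, child, nor co-parent of C, so it does not belong.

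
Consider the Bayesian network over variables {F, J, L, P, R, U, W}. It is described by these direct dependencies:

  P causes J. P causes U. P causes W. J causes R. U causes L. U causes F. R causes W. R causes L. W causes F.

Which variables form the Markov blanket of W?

{F, P, R, U}

W's parents: P, R.
W has child F.
Parents of each child, excluding W:
  F's other parent is U.
Taking the union gives {F, P, R, U}.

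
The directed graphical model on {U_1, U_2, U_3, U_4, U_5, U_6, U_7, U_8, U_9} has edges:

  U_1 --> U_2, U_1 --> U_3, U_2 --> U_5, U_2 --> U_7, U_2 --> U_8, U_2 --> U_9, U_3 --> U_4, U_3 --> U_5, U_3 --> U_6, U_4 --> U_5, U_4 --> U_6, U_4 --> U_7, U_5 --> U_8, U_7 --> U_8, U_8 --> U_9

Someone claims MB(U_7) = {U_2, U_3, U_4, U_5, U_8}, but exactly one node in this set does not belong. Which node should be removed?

The Markov blanket of a node is its parents, its children, and the other parents of its children.
Parents of U_7: U_2, U_4.
Children of U_7: U_8.
Parents of each child, excluding U_7:
  U_8: U_2, U_5
MB(U_7) = {U_2, U_4, U_5, U_8}.
U_3 is neither a parent, child, nor co-parent of U_7, so it does not belong.

U_3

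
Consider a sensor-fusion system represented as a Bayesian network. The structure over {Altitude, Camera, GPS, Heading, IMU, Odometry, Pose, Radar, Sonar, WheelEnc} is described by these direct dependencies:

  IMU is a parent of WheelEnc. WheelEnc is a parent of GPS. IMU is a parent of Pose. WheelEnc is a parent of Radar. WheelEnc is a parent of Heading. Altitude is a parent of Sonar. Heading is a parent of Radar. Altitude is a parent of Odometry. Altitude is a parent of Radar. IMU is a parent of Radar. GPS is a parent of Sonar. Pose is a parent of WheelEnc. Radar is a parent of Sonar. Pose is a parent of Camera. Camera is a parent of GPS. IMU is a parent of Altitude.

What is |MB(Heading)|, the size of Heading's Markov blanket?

4

A node's Markov blanket = Pa ∪ Ch ∪ (parents of Ch other than the node itself).
Heading has child Radar.
Pa(Heading) = {WheelEnc}.
Other parents of Heading's children:
  Radar also has parents Altitude, IMU, WheelEnc.
MB(Heading) = {Altitude, IMU, Radar, WheelEnc}, which has 4 nodes.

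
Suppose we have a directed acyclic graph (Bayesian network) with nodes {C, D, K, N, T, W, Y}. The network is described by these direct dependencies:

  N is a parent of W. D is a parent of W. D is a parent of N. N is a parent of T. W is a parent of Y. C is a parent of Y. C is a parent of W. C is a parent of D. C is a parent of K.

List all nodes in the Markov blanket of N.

{C, D, T, W}

By definition, MB(N) is built from N's parents, N's children, and the co-parents of N.
N has children T, W.
Pa(N) = {D}.
Parents of each child, excluding N:
  T has no other parent.
  W's other parents are C, D.
MB(N) = {C, D, T, W}.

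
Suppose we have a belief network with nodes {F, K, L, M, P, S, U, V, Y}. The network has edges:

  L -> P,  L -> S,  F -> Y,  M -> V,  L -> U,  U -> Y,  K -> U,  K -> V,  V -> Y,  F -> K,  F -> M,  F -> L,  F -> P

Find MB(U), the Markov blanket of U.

{F, K, L, V, Y}

A node's Markov blanket = Pa ∪ Ch ∪ (parents of Ch other than the node itself).
U's children: Y.
U's parents: K, L.
Other parents of U's children:
  Y also has parents F, V.
Taking the union gives {F, K, L, V, Y}.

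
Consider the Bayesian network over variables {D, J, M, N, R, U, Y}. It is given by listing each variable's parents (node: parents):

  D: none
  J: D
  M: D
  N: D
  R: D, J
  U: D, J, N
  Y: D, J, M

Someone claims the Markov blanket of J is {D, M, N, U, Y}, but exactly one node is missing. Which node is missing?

Ch(J) = {R, U, Y}.
J has parent D.
Co-parents of J (other parents of its children):
  R: D
  U: D, N
  Y: D, M
MB(J) = {D, M, N, R, U, Y}.
Comparing with the claimed set, R is missing.

R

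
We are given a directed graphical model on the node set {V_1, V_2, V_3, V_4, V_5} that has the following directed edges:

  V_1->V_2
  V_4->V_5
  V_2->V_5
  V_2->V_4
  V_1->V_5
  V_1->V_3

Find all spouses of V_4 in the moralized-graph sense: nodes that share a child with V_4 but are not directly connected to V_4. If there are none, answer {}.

{V_1}

Children of V_4: V_5.
  V_5: V_1, V_2
Excluding nodes already adjacent to V_4 (V_2, V_5), the co-parent-only contribution is {V_1}.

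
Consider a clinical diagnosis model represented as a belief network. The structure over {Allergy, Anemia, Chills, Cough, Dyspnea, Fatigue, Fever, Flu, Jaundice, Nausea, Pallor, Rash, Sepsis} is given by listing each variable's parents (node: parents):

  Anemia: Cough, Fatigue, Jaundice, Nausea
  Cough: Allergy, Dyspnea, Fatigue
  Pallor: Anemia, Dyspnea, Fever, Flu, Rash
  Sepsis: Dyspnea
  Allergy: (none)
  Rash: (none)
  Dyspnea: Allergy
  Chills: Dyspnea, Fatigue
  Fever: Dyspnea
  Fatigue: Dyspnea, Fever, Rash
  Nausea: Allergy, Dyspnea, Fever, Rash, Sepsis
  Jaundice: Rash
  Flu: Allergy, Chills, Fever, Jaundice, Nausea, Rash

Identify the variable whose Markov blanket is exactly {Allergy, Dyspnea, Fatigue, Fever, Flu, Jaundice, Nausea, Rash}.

The target node must have every member of {Allergy, Dyspnea, Fatigue, Fever, Flu, Jaundice, Nausea, Rash} as a parent, child, or co-parent, and no others.
Parents of Chills: Dyspnea, Fatigue; children: Flu; co-parents: Allergy, Fever, Jaundice, Nausea, Rash.
These exactly cover the given set, so the node is Chills.

Chills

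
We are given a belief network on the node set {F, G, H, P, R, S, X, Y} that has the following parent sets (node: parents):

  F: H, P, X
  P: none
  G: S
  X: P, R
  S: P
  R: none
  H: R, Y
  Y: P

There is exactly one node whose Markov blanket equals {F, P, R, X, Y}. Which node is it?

The target node must have every member of {F, P, R, X, Y} as a parent, child, or co-parent, and no others.
Parents of H: R, Y; children: F; co-parents: P, X.
These exactly cover the given set, so the node is H.

H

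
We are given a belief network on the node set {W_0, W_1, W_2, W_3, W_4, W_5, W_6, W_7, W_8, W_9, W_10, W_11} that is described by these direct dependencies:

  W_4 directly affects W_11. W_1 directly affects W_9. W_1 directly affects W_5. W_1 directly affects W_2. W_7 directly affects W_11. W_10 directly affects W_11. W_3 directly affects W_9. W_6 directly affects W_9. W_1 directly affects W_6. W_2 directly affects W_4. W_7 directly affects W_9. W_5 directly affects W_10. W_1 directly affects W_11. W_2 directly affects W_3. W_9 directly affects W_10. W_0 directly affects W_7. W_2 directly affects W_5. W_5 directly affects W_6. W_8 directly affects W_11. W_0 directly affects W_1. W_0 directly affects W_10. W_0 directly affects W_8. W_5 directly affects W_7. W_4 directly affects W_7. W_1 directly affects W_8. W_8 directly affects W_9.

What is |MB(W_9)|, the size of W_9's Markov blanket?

Parents of W_9: W_1, W_3, W_6, W_7, W_8.
W_9's children: W_10.
Co-parents of W_9 (other parents of its children):
  W_10's other parents are W_0, W_5.
MB(W_9) = {W_0, W_1, W_3, W_5, W_6, W_7, W_8, W_10}, which has 8 nodes.

8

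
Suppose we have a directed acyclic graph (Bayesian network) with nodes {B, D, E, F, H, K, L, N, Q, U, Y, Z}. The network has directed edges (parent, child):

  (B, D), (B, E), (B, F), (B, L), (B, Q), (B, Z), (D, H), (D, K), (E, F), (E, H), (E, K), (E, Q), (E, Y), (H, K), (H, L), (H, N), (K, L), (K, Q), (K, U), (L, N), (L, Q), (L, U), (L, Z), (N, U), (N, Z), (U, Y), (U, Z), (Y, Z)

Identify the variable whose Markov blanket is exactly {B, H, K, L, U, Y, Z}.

N

The target node must have every member of {B, H, K, L, U, Y, Z} as a parent, child, or co-parent, and no others.
Parents of N: H, L; children: U, Z; co-parents: B, K, L, U, Y.
These exactly cover the given set, so the node is N.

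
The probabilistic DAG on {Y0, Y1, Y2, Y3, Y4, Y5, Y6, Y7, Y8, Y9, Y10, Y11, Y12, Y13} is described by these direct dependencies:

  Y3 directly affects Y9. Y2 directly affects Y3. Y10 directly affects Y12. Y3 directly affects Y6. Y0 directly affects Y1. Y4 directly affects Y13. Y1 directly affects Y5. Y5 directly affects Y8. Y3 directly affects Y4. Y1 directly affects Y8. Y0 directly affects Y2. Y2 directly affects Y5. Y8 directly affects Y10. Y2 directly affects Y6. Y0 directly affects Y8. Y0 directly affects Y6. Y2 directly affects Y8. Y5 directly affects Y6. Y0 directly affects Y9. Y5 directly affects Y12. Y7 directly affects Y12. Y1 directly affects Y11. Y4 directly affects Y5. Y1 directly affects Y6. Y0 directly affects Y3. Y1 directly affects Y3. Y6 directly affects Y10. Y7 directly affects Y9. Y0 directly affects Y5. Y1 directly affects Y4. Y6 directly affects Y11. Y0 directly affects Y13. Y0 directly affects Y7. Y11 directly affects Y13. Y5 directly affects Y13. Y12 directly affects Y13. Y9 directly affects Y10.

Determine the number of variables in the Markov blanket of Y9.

Recall MB(v) = parents ∪ children ∪ spouses, where spouses are the other parents of v's children.
Y9's parents: Y0, Y3, Y7.
Ch(Y9) = {Y10}.
Other parents of Y9's children:
  Y10's other parents are Y6, Y8.
MB(Y9) = {Y0, Y3, Y6, Y7, Y8, Y10}, which has 6 nodes.

6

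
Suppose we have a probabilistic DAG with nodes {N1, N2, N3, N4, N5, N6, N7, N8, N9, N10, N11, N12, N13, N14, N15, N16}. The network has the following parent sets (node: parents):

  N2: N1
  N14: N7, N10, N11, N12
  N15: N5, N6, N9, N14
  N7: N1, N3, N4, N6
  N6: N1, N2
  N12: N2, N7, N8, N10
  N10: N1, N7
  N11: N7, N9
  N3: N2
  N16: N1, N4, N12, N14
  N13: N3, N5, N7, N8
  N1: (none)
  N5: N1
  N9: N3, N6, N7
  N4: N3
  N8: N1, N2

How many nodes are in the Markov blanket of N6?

9

N6's parents: N1, N2.
Children of N6: N7, N9, N15.
Co-parents of N6 (other parents of its children):
  N7: N1, N3, N4
  N9: N3, N7
  N15: N5, N9, N14
MB(N6) = {N1, N2, N3, N4, N5, N7, N9, N14, N15}, which has 9 nodes.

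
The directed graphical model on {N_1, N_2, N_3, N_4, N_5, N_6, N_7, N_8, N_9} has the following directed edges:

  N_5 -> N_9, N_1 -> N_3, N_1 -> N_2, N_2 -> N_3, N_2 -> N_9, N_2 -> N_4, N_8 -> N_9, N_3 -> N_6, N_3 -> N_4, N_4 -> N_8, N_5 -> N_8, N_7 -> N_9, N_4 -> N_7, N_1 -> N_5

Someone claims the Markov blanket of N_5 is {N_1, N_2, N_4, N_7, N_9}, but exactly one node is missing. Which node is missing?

N_5 has parent N_1.
Ch(N_5) = {N_8, N_9}.
Parents of each child, excluding N_5:
  N_8's other parent is N_4.
  N_9 also has parents N_2, N_7, N_8.
MB(N_5) = {N_1, N_2, N_4, N_7, N_8, N_9}.
Comparing with the claimed set, N_8 is missing.

N_8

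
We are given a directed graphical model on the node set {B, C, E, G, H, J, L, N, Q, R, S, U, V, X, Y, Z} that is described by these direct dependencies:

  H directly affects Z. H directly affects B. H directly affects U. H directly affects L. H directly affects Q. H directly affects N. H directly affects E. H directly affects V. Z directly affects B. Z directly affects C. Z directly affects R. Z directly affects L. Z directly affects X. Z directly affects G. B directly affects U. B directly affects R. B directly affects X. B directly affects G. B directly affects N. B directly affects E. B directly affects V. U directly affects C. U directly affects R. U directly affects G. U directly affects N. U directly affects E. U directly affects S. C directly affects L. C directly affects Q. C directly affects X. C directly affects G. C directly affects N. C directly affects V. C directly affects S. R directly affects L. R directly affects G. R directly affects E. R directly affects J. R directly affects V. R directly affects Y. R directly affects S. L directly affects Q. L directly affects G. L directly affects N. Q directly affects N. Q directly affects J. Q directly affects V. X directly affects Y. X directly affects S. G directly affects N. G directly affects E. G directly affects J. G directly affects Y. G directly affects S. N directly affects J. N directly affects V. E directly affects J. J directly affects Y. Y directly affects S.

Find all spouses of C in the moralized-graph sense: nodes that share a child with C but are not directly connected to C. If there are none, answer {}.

{B, H, R, Y}

Children of C: G, L, N, Q, S, V, X.
  L also has parents H, R, Z.
  parents(Q) \ {C} = {H, L}.
  X also has parents B, Z.
  G's other parents are B, L, R, U, Z.
  N also has parents B, G, H, L, Q, U.
  V's other parents are B, H, N, Q, R.
  S's other parents are G, R, U, X, Y.
Excluding nodes already adjacent to C (G, L, N, Q, S, U, V, X, Z), the co-parent-only contribution is {B, H, R, Y}.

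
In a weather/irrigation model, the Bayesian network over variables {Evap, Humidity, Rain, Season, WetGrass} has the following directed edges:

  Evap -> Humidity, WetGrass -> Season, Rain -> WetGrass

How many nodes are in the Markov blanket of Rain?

By definition, MB(Rain) is built from Rain's parents, Rain's children, and the co-parents of Rain.
Pa(Rain) = {}.
Children of Rain: WetGrass.
For each child, the remaining parents (spouses of Rain):
  WetGrass has no other parent.
MB(Rain) = {WetGrass}, which has 1 node.

1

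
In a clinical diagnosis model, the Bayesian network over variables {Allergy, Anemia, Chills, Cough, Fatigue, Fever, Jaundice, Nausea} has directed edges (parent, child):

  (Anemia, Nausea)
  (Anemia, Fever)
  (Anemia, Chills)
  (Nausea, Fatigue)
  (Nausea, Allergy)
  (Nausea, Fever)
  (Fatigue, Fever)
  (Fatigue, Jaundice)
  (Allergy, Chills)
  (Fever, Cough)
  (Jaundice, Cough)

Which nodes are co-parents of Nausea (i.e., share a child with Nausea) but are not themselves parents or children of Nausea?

{}

Children of Nausea: Allergy, Fatigue, Fever.
  Fatigue: —
  Allergy: —
  Fever: Anemia, Fatigue
Excluding nodes already adjacent to Nausea (Allergy, Anemia, Fatigue, Fever), the co-parent-only contribution is {}.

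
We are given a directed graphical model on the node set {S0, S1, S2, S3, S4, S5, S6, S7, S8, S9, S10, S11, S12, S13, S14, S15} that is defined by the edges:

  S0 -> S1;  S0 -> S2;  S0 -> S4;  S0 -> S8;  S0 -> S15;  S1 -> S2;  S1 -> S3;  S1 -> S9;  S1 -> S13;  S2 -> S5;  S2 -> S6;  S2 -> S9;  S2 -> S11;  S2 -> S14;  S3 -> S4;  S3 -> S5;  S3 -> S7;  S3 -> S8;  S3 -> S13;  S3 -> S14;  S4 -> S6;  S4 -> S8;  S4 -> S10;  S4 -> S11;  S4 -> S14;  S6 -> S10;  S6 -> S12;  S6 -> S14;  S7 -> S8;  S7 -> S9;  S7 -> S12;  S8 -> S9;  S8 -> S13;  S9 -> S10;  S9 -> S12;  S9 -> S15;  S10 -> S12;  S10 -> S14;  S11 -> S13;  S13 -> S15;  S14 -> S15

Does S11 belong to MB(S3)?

S11 is a co-parent of S3: both are parents of S13.
So S11 ∈ MB(S3).

Yes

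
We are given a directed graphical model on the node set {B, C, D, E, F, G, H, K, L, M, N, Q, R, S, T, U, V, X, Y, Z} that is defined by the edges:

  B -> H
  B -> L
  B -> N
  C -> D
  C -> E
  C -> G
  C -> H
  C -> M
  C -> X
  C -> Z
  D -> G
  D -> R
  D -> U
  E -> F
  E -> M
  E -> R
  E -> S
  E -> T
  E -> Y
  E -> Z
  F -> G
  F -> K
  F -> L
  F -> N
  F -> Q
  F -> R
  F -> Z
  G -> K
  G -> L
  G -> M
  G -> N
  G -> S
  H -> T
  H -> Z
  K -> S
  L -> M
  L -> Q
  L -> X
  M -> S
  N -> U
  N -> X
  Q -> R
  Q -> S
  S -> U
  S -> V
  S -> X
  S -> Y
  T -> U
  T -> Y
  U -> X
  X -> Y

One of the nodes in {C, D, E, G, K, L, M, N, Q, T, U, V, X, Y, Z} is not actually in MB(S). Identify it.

Pa(S) = {E, G, K, M, Q}.
S has children U, V, X, Y.
For each child, the remaining parents (spouses of S):
  parents(U) \ {S} = {D, N, T}.
  V: no additional parents.
  parents(X) \ {S} = {C, L, N, U}.
  Y's other parents are E, T, X.
MB(S) = {C, D, E, G, K, L, M, N, Q, T, U, V, X, Y}.
Z is neither a parent, child, nor co-parent of S, so it does not belong.

Z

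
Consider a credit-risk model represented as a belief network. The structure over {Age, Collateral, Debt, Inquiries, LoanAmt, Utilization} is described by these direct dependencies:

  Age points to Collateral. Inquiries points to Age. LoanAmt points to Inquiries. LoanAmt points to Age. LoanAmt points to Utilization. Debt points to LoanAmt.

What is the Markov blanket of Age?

By definition, MB(Age) is built from Age's parents, Age's children, and the co-parents of Age.
Parents of Age: Inquiries, LoanAmt.
Children of Age: Collateral.
For each child, the remaining parents (spouses of Age):
  Collateral: —
So the Markov blanket of Age is {Collateral, Inquiries, LoanAmt}.

{Collateral, Inquiries, LoanAmt}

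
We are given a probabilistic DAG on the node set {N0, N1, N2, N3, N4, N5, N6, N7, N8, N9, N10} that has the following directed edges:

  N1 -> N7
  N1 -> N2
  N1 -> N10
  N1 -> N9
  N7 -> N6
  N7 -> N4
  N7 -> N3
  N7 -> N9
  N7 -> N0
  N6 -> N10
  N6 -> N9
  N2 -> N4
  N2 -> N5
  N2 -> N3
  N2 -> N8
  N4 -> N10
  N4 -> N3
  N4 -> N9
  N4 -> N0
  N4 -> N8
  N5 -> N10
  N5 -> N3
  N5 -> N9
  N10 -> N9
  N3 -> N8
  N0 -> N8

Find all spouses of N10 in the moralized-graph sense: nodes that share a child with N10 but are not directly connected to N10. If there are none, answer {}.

Children of N10: N9.
  N9's other parents are N1, N4, N5, N6, N7.
Excluding nodes already adjacent to N10 (N1, N4, N5, N6, N9), the co-parent-only contribution is {N7}.

{N7}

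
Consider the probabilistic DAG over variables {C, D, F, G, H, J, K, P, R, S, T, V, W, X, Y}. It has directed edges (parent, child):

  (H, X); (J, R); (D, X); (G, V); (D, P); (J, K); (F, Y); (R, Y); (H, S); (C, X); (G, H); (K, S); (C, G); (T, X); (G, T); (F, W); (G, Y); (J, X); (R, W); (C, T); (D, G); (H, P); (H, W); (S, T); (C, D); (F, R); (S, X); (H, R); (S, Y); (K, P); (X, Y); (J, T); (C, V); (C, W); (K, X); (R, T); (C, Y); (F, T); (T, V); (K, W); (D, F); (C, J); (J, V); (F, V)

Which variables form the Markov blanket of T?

Recall MB(v) = parents ∪ children ∪ spouses, where spouses are the other parents of v's children.
T's parents: C, F, G, J, R, S.
Children of T: V, X.
Parents of each child, excluding T:
  V: C, F, G, J
  X: C, D, H, J, K, S
Taking the union gives {C, D, F, G, H, J, K, R, S, V, X}.

{C, D, F, G, H, J, K, R, S, V, X}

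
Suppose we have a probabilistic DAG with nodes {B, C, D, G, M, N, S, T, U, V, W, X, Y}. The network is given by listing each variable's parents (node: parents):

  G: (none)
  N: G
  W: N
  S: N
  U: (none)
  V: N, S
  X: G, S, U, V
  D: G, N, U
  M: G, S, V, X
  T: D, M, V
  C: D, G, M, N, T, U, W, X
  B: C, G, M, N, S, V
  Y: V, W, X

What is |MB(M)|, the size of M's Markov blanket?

By definition, MB(M) is built from M's parents, M's children, and the co-parents of M.
Parents of M: G, S, V, X.
M has children B, C, T.
Other parents of M's children:
  T: D, V
  C: D, G, N, T, U, W, X
  B: C, G, N, S, V
MB(M) = {B, C, D, G, N, S, T, U, V, W, X}, which has 11 nodes.

11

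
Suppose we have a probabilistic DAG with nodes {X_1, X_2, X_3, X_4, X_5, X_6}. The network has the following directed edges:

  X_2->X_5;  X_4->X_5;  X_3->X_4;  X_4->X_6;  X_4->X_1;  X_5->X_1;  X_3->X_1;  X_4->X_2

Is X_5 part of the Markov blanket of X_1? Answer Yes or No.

Yes

X_5 is a parent of X_1.
So X_5 ∈ MB(X_1).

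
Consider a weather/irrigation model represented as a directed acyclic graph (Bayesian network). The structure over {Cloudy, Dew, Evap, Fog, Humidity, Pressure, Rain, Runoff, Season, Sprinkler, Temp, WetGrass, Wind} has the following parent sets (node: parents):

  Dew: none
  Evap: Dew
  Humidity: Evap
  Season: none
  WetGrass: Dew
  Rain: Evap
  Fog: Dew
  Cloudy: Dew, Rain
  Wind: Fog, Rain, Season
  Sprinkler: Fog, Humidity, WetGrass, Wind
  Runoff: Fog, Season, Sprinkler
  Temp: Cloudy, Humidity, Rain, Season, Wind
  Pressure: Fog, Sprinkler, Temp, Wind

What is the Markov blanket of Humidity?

The Markov blanket of a node is its parents, its children, and the other parents of its children.
Parents of Humidity: Evap.
Humidity's children: Sprinkler, Temp.
Co-parents of Humidity (other parents of its children):
  parents(Sprinkler) \ {Humidity} = {Fog, WetGrass, Wind}.
  parents(Temp) \ {Humidity} = {Cloudy, Rain, Season, Wind}.
Union: {Evap} ∪ {Sprinkler, Temp} ∪ {Cloudy, Fog, Rain, Season, WetGrass, Wind} = {Cloudy, Evap, Fog, Rain, Season, Sprinkler, Temp, WetGrass, Wind}.

{Cloudy, Evap, Fog, Rain, Season, Sprinkler, Temp, WetGrass, Wind}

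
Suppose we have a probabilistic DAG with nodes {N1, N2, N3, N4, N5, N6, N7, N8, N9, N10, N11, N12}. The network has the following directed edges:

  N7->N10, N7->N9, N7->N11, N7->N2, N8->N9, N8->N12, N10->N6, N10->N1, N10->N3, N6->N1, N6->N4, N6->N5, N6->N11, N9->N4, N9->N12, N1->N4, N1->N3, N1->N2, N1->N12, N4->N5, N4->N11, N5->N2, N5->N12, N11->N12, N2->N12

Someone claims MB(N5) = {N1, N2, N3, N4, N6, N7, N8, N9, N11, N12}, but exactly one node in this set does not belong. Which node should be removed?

N5 has parents N4, N6.
N5's children: N2, N12.
For each child, the remaining parents (spouses of N5):
  N2: N1, N7
  N12: N1, N2, N8, N9, N11
MB(N5) = {N1, N2, N4, N6, N7, N8, N9, N11, N12}.
N3 is neither a parent, child, nor co-parent of N5, so it does not belong.

N3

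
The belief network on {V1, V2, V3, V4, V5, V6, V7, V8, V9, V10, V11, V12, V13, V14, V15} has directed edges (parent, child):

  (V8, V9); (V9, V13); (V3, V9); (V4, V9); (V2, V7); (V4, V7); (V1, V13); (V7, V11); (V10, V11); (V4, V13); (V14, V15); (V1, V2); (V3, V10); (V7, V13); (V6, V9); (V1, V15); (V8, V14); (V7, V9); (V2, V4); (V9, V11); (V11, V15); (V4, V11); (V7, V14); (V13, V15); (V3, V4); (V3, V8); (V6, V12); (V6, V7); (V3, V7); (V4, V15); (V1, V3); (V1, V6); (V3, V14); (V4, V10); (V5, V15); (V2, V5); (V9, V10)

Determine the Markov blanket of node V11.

Recall MB(v) = parents ∪ children ∪ spouses, where spouses are the other parents of v's children.
V11's parents: V4, V7, V9, V10.
V11 has child V15.
For each child, the remaining parents (spouses of V11):
  V15's other parents are V1, V4, V5, V13, V14.
So the Markov blanket of V11 is {V1, V4, V5, V7, V9, V10, V13, V14, V15}.

{V1, V4, V5, V7, V9, V10, V13, V14, V15}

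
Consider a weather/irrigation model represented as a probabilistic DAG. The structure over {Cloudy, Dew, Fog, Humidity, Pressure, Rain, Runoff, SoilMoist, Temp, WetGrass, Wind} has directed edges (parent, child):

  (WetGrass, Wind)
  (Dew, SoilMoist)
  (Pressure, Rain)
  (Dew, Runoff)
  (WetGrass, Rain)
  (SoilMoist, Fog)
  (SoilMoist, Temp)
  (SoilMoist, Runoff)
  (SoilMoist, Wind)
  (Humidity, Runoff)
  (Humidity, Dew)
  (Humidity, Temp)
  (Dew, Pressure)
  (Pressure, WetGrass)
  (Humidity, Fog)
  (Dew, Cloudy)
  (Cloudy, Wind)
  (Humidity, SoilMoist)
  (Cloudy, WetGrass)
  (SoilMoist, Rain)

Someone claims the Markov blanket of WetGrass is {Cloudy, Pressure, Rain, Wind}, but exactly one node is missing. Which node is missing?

A node's Markov blanket = Pa ∪ Ch ∪ (parents of Ch other than the node itself).
Pa(WetGrass) = {Cloudy, Pressure}.
WetGrass's children: Rain, Wind.
Parents of each child, excluding WetGrass:
  Wind's other parents are Cloudy, SoilMoist.
  parents(Rain) \ {WetGrass} = {Pressure, SoilMoist}.
MB(WetGrass) = {Cloudy, Pressure, Rain, SoilMoist, Wind}.
Comparing with the claimed set, SoilMoist is missing.

SoilMoist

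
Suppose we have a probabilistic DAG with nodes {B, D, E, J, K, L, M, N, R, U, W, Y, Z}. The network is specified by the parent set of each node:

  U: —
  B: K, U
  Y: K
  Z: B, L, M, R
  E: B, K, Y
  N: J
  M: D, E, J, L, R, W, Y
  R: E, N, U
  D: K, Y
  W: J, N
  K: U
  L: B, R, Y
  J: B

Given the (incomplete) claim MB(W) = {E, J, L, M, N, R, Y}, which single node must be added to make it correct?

D

W has parents J, N.
W has child M.
For each child, the remaining parents (spouses of W):
  M's other parents are D, E, J, L, R, Y.
MB(W) = {D, E, J, L, M, N, R, Y}.
Comparing with the claimed set, D is missing.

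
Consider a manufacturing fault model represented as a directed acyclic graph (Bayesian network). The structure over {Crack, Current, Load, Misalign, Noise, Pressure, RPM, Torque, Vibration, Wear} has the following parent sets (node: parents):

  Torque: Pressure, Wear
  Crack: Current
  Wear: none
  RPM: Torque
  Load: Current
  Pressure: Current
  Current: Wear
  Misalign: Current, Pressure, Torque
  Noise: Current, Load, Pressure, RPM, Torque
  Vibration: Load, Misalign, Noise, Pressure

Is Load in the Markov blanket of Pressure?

Load is a co-parent of Pressure: both are parents of Noise, Vibration.
So Load ∈ MB(Pressure).

Yes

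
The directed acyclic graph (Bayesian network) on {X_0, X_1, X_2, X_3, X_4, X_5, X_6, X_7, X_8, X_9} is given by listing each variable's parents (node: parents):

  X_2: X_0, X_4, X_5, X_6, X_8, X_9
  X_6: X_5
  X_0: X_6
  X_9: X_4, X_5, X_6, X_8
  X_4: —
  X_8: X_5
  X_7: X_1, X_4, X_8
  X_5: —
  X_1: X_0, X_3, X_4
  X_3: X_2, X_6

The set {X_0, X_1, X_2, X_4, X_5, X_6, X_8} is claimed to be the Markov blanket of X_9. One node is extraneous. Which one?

X_9 has child X_2.
Pa(X_9) = {X_4, X_5, X_6, X_8}.
Co-parents of X_9 (other parents of its children):
  X_2's other parents are X_0, X_4, X_5, X_6, X_8.
MB(X_9) = {X_0, X_2, X_4, X_5, X_6, X_8}.
X_1 is neither a parent, child, nor co-parent of X_9, so it does not belong.

X_1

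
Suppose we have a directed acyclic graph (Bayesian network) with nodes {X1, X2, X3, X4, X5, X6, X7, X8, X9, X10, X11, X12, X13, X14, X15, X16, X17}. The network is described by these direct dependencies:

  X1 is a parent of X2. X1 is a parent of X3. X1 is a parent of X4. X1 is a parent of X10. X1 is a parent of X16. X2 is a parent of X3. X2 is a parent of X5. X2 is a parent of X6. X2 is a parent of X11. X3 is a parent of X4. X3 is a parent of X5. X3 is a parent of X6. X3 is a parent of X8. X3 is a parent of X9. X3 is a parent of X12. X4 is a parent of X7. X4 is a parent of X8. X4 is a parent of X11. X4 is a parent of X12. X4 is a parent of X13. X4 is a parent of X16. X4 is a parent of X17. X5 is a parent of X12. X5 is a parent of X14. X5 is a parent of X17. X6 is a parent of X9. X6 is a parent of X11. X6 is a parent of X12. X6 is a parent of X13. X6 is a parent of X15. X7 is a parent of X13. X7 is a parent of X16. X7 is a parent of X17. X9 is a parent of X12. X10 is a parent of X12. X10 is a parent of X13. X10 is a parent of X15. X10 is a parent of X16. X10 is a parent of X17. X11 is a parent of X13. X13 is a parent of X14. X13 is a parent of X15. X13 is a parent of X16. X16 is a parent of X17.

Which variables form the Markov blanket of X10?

A node's Markov blanket = Pa ∪ Ch ∪ (parents of Ch other than the node itself).
Children of X10: X12, X13, X15, X16, X17.
X10's parents: X1.
Co-parents of X10 (other parents of its children):
  X12: X3, X4, X5, X6, X9
  X13: X4, X6, X7, X11
  X15: X6, X13
  X16: X1, X4, X7, X13
  X17: X4, X5, X7, X16
Union: {X1} ∪ {X12, X13, X15, X16, X17} ∪ {X1, X3, X4, X5, X6, X7, X9, X11, X13, X16} = {X1, X3, X4, X5, X6, X7, X9, X11, X12, X13, X15, X16, X17}.

{X1, X3, X4, X5, X6, X7, X9, X11, X12, X13, X15, X16, X17}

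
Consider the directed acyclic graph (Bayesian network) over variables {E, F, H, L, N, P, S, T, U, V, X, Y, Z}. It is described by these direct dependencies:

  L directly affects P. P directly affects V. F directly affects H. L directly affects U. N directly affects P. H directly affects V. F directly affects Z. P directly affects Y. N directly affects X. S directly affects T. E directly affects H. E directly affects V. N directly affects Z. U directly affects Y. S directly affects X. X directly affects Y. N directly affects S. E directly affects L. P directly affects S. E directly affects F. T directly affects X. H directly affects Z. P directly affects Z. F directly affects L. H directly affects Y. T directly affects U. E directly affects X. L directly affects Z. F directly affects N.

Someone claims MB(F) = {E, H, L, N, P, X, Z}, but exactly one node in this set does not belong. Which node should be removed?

X

F's parents: E.
F has children H, L, N, Z.
Co-parents of F (other parents of its children):
  H: E
  L: E
  N: —
  Z: H, L, N, P
MB(F) = {E, H, L, N, P, Z}.
X is neither a parent, child, nor co-parent of F, so it does not belong.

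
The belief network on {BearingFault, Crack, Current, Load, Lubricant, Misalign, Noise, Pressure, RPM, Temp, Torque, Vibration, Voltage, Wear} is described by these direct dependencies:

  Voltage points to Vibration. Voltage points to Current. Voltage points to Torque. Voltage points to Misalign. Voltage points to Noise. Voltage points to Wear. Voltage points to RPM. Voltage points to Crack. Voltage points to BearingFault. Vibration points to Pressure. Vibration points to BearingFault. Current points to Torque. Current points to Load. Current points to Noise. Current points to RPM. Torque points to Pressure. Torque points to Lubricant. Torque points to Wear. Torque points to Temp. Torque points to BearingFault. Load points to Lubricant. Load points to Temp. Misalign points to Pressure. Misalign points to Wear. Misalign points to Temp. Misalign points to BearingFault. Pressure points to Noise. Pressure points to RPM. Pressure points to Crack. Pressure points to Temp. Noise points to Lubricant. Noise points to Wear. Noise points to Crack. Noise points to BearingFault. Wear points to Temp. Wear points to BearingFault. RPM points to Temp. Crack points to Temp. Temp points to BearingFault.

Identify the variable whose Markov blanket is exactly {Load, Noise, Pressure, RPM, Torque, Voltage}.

The target node must have every member of {Load, Noise, Pressure, RPM, Torque, Voltage} as a parent, child, or co-parent, and no others.
Parents of Current: Voltage; children: Load, Noise, RPM, Torque; co-parents: Pressure, Voltage.
These exactly cover the given set, so the node is Current.

Current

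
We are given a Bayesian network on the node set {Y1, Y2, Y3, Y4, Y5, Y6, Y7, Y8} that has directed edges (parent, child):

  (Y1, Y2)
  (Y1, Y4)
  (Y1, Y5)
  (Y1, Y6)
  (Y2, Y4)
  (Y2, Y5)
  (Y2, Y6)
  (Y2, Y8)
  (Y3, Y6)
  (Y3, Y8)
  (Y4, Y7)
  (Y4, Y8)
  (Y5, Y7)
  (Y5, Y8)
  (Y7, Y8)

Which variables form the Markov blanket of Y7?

{Y2, Y3, Y4, Y5, Y8}

Parents of Y7: Y4, Y5.
Children of Y7: Y8.
Parents of each child, excluding Y7:
  Y8's other parents are Y2, Y3, Y4, Y5.
Union: {Y4, Y5} ∪ {Y8} ∪ {Y2, Y3, Y4, Y5} = {Y2, Y3, Y4, Y5, Y8}.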